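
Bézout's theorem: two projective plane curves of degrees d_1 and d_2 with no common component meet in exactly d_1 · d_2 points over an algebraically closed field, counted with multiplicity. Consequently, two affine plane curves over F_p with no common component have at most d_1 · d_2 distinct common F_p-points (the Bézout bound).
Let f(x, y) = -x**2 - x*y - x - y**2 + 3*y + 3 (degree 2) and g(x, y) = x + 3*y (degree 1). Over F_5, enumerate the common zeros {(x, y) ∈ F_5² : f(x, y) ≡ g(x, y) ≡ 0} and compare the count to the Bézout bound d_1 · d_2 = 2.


Common zeros: {(3, 4)}; count = 1; Bézout bound = 2.

deg(f) = 2, deg(g) = 1, so Bézout bound = 2.
Scan x ∈ F_5. For each x, list the y ∈ F_5 with f(x, y) ≡ 0 and those with g(x, y) ≡ 0 (mod 5); the common zeros in that column are the intersection.
  x = 0: f ≡ 0 at y ∈ {1, 2}; g ≡ 0 at y ∈ {0}; common: ∅.
  x = 1: f ≡ 0 at y ∈ ∅; g ≡ 0 at y ∈ {3}; common: ∅.
  x = 2: f ≡ 0 at y ∈ {2, 4}; g ≡ 0 at y ∈ {1}; common: ∅.
  x = 3: f ≡ 0 at y ∈ {1, 4}; g ≡ 0 at y ∈ {4}; common: {4}.
  x = 4: f ≡ 0 at y ∈ ∅; g ≡ 0 at y ∈ {2}; common: ∅.
Collecting: common zeros = {(3, 4)}, so the count is 1.
Comparison with the Bézout bound: 1 ≤ 2 = deg(f)·deg(g), as expected for curves with no common component (the affine F_5-count falls short of the bound because intersections may lie at infinity, over extension fields, or carry multiplicity).


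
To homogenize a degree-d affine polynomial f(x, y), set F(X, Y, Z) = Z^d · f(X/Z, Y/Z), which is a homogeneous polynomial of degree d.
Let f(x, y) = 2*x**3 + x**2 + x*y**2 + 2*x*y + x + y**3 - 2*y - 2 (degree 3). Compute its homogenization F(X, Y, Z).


F(X, Y, Z) = 2*X**3 + X**2*Z + X*Y**2 + 2*X*Y*Z + X*Z**2 + Y**3 - 2*Y*Z**2 - 2*Z**3

deg(f) = 3.
Substitute x = X/Z, y = Y/Z into f, then multiply by Z^3.
  monomial 2·x^3·y^0 ↦ 2·X^3·Y^0·Z^0.
  monomial 1·x^2·y^0 ↦ 1·X^2·Y^0·Z^1.
  monomial 1·x^1·y^2 ↦ 1·X^1·Y^2·Z^0.
  monomial 2·x^1·y^1 ↦ 2·X^1·Y^1·Z^1.
  monomial 1·x^1·y^0 ↦ 1·X^1·Y^0·Z^2.
  monomial 1·x^0·y^3 ↦ 1·X^0·Y^3·Z^0.
  monomial -2·x^0·y^1 ↦ -2·X^0·Y^1·Z^2.
  monomial -2·x^0·y^0 ↦ -2·X^0·Y^0·Z^3.
Collecting: F(X, Y, Z) = 2*X**3 + X**2*Z + X*Y**2 + 2*X*Y*Z + X*Z**2 + Y**3 - 2*Y*Z**2 - 2*Z**3.


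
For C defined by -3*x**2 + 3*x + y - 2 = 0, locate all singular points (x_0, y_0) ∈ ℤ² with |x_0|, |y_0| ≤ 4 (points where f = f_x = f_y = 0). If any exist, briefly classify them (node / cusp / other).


No singular points in the scanned grid; C is smooth there.

Compute partial derivatives:
  f_x = 3 - 6*x.
  f_y = 1.
f_y = 1 is a nonzero constant, so f_y never vanishes: no point (x, y) can satisfy f = f_x = f_y = 0. In particular no (x, y) ∈ {−4, ..., 4}² is singular; the curve is smooth.


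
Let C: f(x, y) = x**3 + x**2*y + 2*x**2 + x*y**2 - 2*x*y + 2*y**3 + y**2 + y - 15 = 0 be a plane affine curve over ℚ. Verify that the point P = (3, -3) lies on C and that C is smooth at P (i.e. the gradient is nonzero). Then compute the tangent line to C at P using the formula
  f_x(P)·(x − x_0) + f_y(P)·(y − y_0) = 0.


Tangent line at P: 36*x + 34*y - 6 = 0.

Step 1: f(3, -3) = 0, so P lies on C.
Step 2: partial derivatives
  f_x(x, y) = 3*x**2 + 2*x*y + 4*x + y**2 - 2*y, f_y(x, y) = x**2 + 2*x*y - 2*x + 6*y**2 + 2*y + 1.
  f_x(P) = 36, f_y(P) = 34 (gradient nonzero, so P is smooth).
Step 3: tangent line at P: 36·(x − 3) + 34·(y − -3) = 0.
Expanding: 36*x + 34*y - 6 = 0.


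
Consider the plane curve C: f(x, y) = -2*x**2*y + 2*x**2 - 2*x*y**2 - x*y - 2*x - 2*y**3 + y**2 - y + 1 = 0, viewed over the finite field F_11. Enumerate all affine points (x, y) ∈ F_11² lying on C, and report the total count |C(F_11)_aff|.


Affine F_11-points: {(2, 1), (3, 8), (4, 4), (6, 8), (7, 7), (8, 4)}; count = 6.

For each of the 121 pairs (x, y) ∈ F_11², evaluate f(x, y) mod 11. Record the zeros.
  x = 0: [0↦1, 1↦10, 2↦9, 3↦8, 4↦6, 5↦2, 6↦6, 7↦6, 8↦1, 9↦1, 10↦5]  zeros at y ∈ ∅
  x = 1: [0↦1, 1↦5, 2↦6, 3↦3, 4↦6, 5↦3, 6↦4, 7↦8, 8↦3, 9↦10, 10↦6]  zeros at y ∈ ∅
  x = 2: [0↦5, 1↦0, 2↦10, 3↦1, 4↦5, 5↦10, 6↦4, 7↦8, 8↦10, 9↦9, 10↦4]  zeros at y ∈ {1}
  x = 3: [0↦2, 1↦6, 2↦10, 3↦2, 4↦3, 5↦1, 6↦6, 7↦6, 8↦0, 9↦9, 10↦10]  zeros at y ∈ {8}
  x = 4: [0↦3, 1↦1, 2↦6, 3↦6, 4↦0, 5↦9, 6↦10, 7↦2, 8↦6, 9↦10, 10↦2]  zeros at y ∈ {4}
  x = 5: [0↦8, 1↦7, 2↦9, 3↦2, 4↦7, 5↦1, 6↦5, 7↦7, 8↦6, 9↦1, 10↦2]  zeros at y ∈ ∅
  x = 6: [0↦6, 1↦2, 2↦8, 3↦1, 4↦2, 5↦10, 6↦2, 7↦10, 8↦0, 9↦4, 10↦10]  zeros at y ∈ {8}
  x = 7: [0↦8, 1↦8, 2↦3, 3↦3, 4↦7, 5↦3, 6↦1, 7↦0, 8↦10, 9↦8, 10↦4]  zeros at y ∈ {7}
  x = 8: [0↦3, 1↦3, 2↦5, 3↦8, 4↦0, 5↦2, 6↦2, 7↦10, 8↦3, 9↦2, 10↦6]  zeros at y ∈ {4}
  x = 9: [0↦2, 1↦9, 2↦3, 3↦5, 4↦3, 5↦7, 6↦5, 7↦7, 8↦1, 9↦8, 10↦5]  zeros at y ∈ ∅
  x = 10: [0↦5, 1↦4, 2↦8, 3↦5, 4↦5, 5↦7, 6↦10, 7↦2, 8↦4, 9↦4, 10↦1]  zeros at y ∈ ∅
Collecting zeros: affine points = {(2, 1), (3, 8), (4, 4), (6, 8), (7, 7), (8, 4)}.
Total count |C(F_11)_aff| = 6.


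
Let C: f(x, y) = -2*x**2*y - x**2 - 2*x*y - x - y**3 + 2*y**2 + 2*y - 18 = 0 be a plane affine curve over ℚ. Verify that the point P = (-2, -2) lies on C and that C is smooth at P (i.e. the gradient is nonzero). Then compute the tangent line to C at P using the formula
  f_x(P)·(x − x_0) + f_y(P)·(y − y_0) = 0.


Tangent line at P: -9*x - 22*y - 62 = 0.

Step 1: f(-2, -2) = 0, so P lies on C.
Step 2: partial derivatives
  f_x(x, y) = -4*x*y - 2*x - 2*y - 1, f_y(x, y) = -2*x**2 - 2*x - 3*y**2 + 4*y + 2.
  f_x(P) = -9, f_y(P) = -22 (gradient nonzero, so P is smooth).
Step 3: tangent line at P: -9·(x − -2) + -22·(y − -2) = 0.
Expanding: -9*x - 22*y - 62 = 0.


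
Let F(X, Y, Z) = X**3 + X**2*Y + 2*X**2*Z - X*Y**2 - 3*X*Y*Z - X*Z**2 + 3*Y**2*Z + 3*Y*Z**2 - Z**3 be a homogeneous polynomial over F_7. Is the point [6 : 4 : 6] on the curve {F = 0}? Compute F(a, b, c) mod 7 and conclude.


F(6,4,6) ≡ 6 (mod 7); P is NOT on the curve.

Evaluate F(6, 4, 6) term-by-term (mod 7).
  X**3 ↦ 1·216·1·1 = 216
  X**2*Y ↦ 1·36·4·1 = 144
  2*X**2*Z ↦ 2·36·1·6 = 432
  -X*Y**2 ↦ -1·6·16·1 = -96
  -3*X*Y*Z ↦ -3·6·4·6 = -432
  -X*Z**2 ↦ -1·6·1·36 = -216
  3*Y**2*Z ↦ 3·1·16·6 = 288
  3*Y*Z**2 ↦ 3·1·4·36 = 432
  -Z**3 ↦ -1·1·1·216 = -216
Sum: F(6, 4, 6) = (216) + (144) + (432) + (-96) + (-432) + (-216) + (288) + (432) + (-216) = 552.
Reducing mod 7: 552 ≡ 6 (mod 7).
Since F(a, b, c) ≡ 6 ≠ 0 (mod 7), P does NOT lie on the curve.


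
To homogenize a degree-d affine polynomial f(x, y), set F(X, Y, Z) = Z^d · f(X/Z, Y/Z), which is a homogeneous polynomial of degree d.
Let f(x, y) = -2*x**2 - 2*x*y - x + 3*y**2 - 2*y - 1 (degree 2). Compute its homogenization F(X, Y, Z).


F(X, Y, Z) = -2*X**2 - 2*X*Y - X*Z + 3*Y**2 - 2*Y*Z - Z**2

deg(f) = 2.
Substitute x = X/Z, y = Y/Z into f, then multiply by Z^2.
  monomial -2·x^2·y^0 ↦ -2·X^2·Y^0·Z^0.
  monomial -2·x^1·y^1 ↦ -2·X^1·Y^1·Z^0.
  monomial -1·x^1·y^0 ↦ -1·X^1·Y^0·Z^1.
  monomial 3·x^0·y^2 ↦ 3·X^0·Y^2·Z^0.
  monomial -2·x^0·y^1 ↦ -2·X^0·Y^1·Z^1.
  monomial -1·x^0·y^0 ↦ -1·X^0·Y^0·Z^2.
Collecting: F(X, Y, Z) = -2*X**2 - 2*X*Y - X*Z + 3*Y**2 - 2*Y*Z - Z**2.


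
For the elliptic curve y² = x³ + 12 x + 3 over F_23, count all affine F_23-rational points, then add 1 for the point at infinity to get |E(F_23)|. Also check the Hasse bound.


Affine points = {(0, 7), (0, 16), (1, 4), (1, 19), (2, 9), (2, 14), (4, 0), (5, 2), (5, 21), (7, 4), (7, 19), (8, 6), (8, 17), (9, 9), (9, 14), (12, 9), (12, 14), (15, 4), (15, 19), (16, 6), (16, 17), (18, 5), (18, 18), (19, 11), (19, 12), (20, 3), (20, 20), (22, 6), (22, 17)}; affine count = 29; |E(F_23)| = 30.

Discriminant check: Δ ∝ 4a³ + 27b² = 4·12³ + 27·3² = 4·1728 + 27·9 ≡ 2 (mod 23). Nonzero ⇒ E is nonsingular.
For each x ∈ F_23, compute rhs = x³ + 12·x + 3 mod 23, then count y ∈ F_23 with y² ≡ rhs.
  x = 0: rhs = 3, matching y values: 7, 16 (2 points).
  x = 1: rhs = 16, matching y values: 4, 19 (2 points).
  x = 2: rhs = 12, matching y values: 9, 14 (2 points).
  x = 3: rhs = 20, matching y values: none (0 points).
  x = 4: rhs = 0, matching y values: 0 (1 points).
  x = 5: rhs = 4, matching y values: 2, 21 (2 points).
  x = 6: rhs = 15, matching y values: none (0 points).
  x = 7: rhs = 16, matching y values: 4, 19 (2 points).
  x = 8: rhs = 13, matching y values: 6, 17 (2 points).
  x = 9: rhs = 12, matching y values: 9, 14 (2 points).
  x = 10: rhs = 19, matching y values: none (0 points).
  x = 11: rhs = 17, matching y values: none (0 points).
  x = 12: rhs = 12, matching y values: 9, 14 (2 points).
  x = 13: rhs = 10, matching y values: none (0 points).
  x = 14: rhs = 17, matching y values: none (0 points).
  x = 15: rhs = 16, matching y values: 4, 19 (2 points).
  x = 16: rhs = 13, matching y values: 6, 17 (2 points).
  x = 17: rhs = 14, matching y values: none (0 points).
  x = 18: rhs = 2, matching y values: 5, 18 (2 points).
  x = 19: rhs = 6, matching y values: 11, 12 (2 points).
  x = 20: rhs = 9, matching y values: 3, 20 (2 points).
  x = 21: rhs = 17, matching y values: none (0 points).
  x = 22: rhs = 13, matching y values: 6, 17 (2 points).
Total affine count: 29.
Full point count |E(F_23)| = 29 + 1 = 30.
Hasse bound: |30 − (23+1)| = |6| = 6 ≤ 2√23 ≈ 9.5917 ✓.


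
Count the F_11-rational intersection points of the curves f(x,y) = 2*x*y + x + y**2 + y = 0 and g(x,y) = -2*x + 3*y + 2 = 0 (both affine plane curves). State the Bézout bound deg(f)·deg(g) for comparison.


Common zeros: ∅; count = 0; Bézout bound = 2.

deg(f) = 2, deg(g) = 1, so Bézout bound = 2.
Scan x ∈ F_11. For each x, list the y ∈ F_11 with f(x, y) ≡ 0 and those with g(x, y) ≡ 0 (mod 11); the common zeros in that column are the intersection.
  x = 0: f ≡ 0 at y ∈ {0, 10}; g ≡ 0 at y ∈ {3}; common: ∅.
  x = 1: f ≡ 0 at y ∈ {2, 6}; g ≡ 0 at y ∈ {0}; common: ∅.
  x = 2: f ≡ 0 at y ∈ ∅; g ≡ 0 at y ∈ {8}; common: ∅.
  x = 3: f ≡ 0 at y ∈ {1, 3}; g ≡ 0 at y ∈ {5}; common: ∅.
  x = 4: f ≡ 0 at y ∈ ∅; g ≡ 0 at y ∈ {2}; common: ∅.
  x = 5: f ≡ 0 at y ∈ ∅; g ≡ 0 at y ∈ {10}; common: ∅.
  x = 6: f ≡ 0 at y ∈ ∅; g ≡ 0 at y ∈ {7}; common: ∅.
  x = 7: f ≡ 0 at y ∈ ∅; g ≡ 0 at y ∈ {4}; common: ∅.
  x = 8: f ≡ 0 at y ∈ {7, 9}; g ≡ 0 at y ∈ {1}; common: ∅.
  x = 9: f ≡ 0 at y ∈ ∅; g ≡ 0 at y ∈ {9}; common: ∅.
  x = 10: f ≡ 0 at y ∈ {4, 8}; g ≡ 0 at y ∈ {6}; common: ∅.
Collecting: common zeros = ∅, so the count is 0.
Comparison with the Bézout bound: 0 ≤ 2 = deg(f)·deg(g), as expected for curves with no common component (the affine F_11-count falls short of the bound because intersections may lie at infinity, over extension fields, or carry multiplicity).


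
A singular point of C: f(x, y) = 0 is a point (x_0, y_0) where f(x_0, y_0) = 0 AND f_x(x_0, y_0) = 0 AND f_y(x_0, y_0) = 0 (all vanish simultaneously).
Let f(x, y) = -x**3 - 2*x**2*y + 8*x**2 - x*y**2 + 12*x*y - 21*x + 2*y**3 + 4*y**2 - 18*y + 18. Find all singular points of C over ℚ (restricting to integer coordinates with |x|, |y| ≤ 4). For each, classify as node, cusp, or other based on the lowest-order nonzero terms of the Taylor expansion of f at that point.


Singular points: {(3, 0)}; classification: node.

Compute partial derivatives:
  f_x = -3*x**2 - 4*x*y + 16*x - y**2 + 12*y - 21.
  f_y = -2*x**2 - 2*x*y + 12*x + 6*y**2 + 8*y - 18.
Scan x_0 ∈ {−4, ..., 4}. For each x_0, f_y(x_0, y) is a polynomial in y; find its integer roots y ∈ {−4, ..., 4}, then test f_x and f at those candidates.
  x = -4: f_y(-4, y) = 6*y**2 + 16*y - 98; no integer root y with |y| ≤ 4.
  x = -3: f_y(-3, y) = 6*y**2 + 14*y - 72; no integer root y with |y| ≤ 4.
  x = -2: f_y(-2, y) = 6*y**2 + 12*y - 50; no integer root y with |y| ≤ 4.
  x = -1: f_y(-1, y) = 6*y**2 + 10*y - 32; no integer root y with |y| ≤ 4.
  x = 0: f_y(0, y) = 6*y**2 + 8*y - 18; no integer root y with |y| ≤ 4.
  x = 1: f_y(1, y) = 6*y**2 + 6*y - 8; no integer root y with |y| ≤ 4.
  x = 2: f_y(2, y) = 6*y**2 + 4*y - 2; vanishes at y ∈ {-1}. (2, -1): f_x = -6 ≠ 0.
  x = 3: f_y(3, y) = 6*y**2 + 2*y; vanishes at y ∈ {0}. (3, 0): f_x = 0, f = 0 — SINGULAR.
  x = 4: f_y(4, y) = 6*y**2 - 2; no integer root y with |y| ≤ 4.
Only singular point on the grid: (3, 0).
Classify: substitute x = 3 + u, y = 0 + v and expand: f = -u**3 - 2*u**2*v - u**2 - u*v**2 + 2*v**3 + v**2.
No constant or linear terms (consistent with a singular point). Quadratic part: -u**2 + v**2. Cubic part: -u**3 - 2*u**2*v - u*v**2 + 2*v**3.
The quadratic part v**2 - u**2 = (v − u)(v + u) splits into two distinct linear factors, so there are two distinct tangent lines y − 0 = ±(x − 3) — this is a node (ordinary double point).
Classification: node.


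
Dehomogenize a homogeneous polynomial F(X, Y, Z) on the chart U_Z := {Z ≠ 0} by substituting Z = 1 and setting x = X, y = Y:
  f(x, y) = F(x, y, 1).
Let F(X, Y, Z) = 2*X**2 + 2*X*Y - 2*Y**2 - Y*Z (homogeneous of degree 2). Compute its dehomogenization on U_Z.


f(x, y) = 2*x**2 + 2*x*y - 2*y**2 - y

On U_Z we set Z = 1. Each monomial c·X^i·Y^j·Z^k in F becomes c·x^i·y^j·1^k = c·x^i·y^j.
Substituting Z = 1: F(X, Y, 1) = 2*x**2 + 2*x*y - 2*y**2 - y.
Note: deg(f) ≤ deg(F) = 2; strict inequality happens when F is divisible by Z (lost terms).


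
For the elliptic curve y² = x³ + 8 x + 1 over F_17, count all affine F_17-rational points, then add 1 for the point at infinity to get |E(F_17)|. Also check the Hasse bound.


Affine points = {(0, 1), (0, 16), (2, 5), (2, 12), (3, 1), (3, 16), (5, 8), (5, 9), (7, 3), (7, 14), (8, 4), (8, 13), (11, 3), (11, 14), (14, 1), (14, 16), (16, 3), (16, 14)}; affine count = 18; |E(F_17)| = 19.

Discriminant check: Δ ∝ 4a³ + 27b² = 4·8³ + 27·1² = 4·512 + 27·1 ≡ 1 (mod 17). Nonzero ⇒ E is nonsingular.
For each x ∈ F_17, compute rhs = x³ + 8·x + 1 mod 17, then count y ∈ F_17 with y² ≡ rhs.
  x = 0: rhs = 1, matching y values: 1, 16 (2 points).
  x = 1: rhs = 10, matching y values: none (0 points).
  x = 2: rhs = 8, matching y values: 5, 12 (2 points).
  x = 3: rhs = 1, matching y values: 1, 16 (2 points).
  x = 4: rhs = 12, matching y values: none (0 points).
  x = 5: rhs = 13, matching y values: 8, 9 (2 points).
  x = 6: rhs = 10, matching y values: none (0 points).
  x = 7: rhs = 9, matching y values: 3, 14 (2 points).
  x = 8: rhs = 16, matching y values: 4, 13 (2 points).
  x = 9: rhs = 3, matching y values: none (0 points).
  x = 10: rhs = 10, matching y values: none (0 points).
  x = 11: rhs = 9, matching y values: 3, 14 (2 points).
  x = 12: rhs = 6, matching y values: none (0 points).
  x = 13: rhs = 7, matching y values: none (0 points).
  x = 14: rhs = 1, matching y values: 1, 16 (2 points).
  x = 15: rhs = 11, matching y values: none (0 points).
  x = 16: rhs = 9, matching y values: 3, 14 (2 points).
Total affine count: 18.
Full point count |E(F_17)| = 18 + 1 = 19.
Hasse bound: |19 − (17+1)| = |1| = 1 ≤ 2√17 ≈ 8.2462 ✓.


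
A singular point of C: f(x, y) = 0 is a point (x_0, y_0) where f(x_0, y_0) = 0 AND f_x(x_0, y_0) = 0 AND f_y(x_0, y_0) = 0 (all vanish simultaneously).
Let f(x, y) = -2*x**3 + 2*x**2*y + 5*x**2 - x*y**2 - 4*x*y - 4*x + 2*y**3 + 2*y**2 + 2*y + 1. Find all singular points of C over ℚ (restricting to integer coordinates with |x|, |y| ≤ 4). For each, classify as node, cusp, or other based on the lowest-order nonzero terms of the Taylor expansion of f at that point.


Singular points: {(1, 0)}; classification: node.

Compute partial derivatives:
  f_x = -6*x**2 + 4*x*y + 10*x - y**2 - 4*y - 4.
  f_y = 2*x**2 - 2*x*y - 4*x + 6*y**2 + 4*y + 2.
Scan x_0 ∈ {−4, ..., 4}. For each x_0, f_y(x_0, y) is a polynomial in y; find its integer roots y ∈ {−4, ..., 4}, then test f_x and f at those candidates.
  x = -4: f_y(-4, y) = 6*y**2 + 12*y + 50; no integer root y with |y| ≤ 4.
  x = -3: f_y(-3, y) = 6*y**2 + 10*y + 32; no integer root y with |y| ≤ 4.
  x = -2: f_y(-2, y) = 6*y**2 + 8*y + 18; no integer root y with |y| ≤ 4.
  x = -1: f_y(-1, y) = 6*y**2 + 6*y + 8; no integer root y with |y| ≤ 4.
  x = 0: f_y(0, y) = 6*y**2 + 4*y + 2; no integer root y with |y| ≤ 4.
  x = 1: f_y(1, y) = 6*y**2 + 2*y; vanishes at y ∈ {0}. (1, 0): f_x = 0, f = 0 — SINGULAR.
  x = 2: f_y(2, y) = 6*y**2 + 2; no integer root y with |y| ≤ 4.
  x = 3: f_y(3, y) = 6*y**2 - 2*y + 8; no integer root y with |y| ≤ 4.
  x = 4: f_y(4, y) = 6*y**2 - 4*y + 18; no integer root y with |y| ≤ 4.
Only singular point on the grid: (1, 0).
Classify: substitute x = 1 + u, y = 0 + v and expand: f = -2*u**3 + 2*u**2*v - u**2 - u*v**2 + 2*v**3 + v**2.
No constant or linear terms (consistent with a singular point). Quadratic part: -u**2 + v**2. Cubic part: -2*u**3 + 2*u**2*v - u*v**2 + 2*v**3.
The quadratic part v**2 - u**2 = (v − u)(v + u) splits into two distinct linear factors, so there are two distinct tangent lines y − 0 = ±(x − 1) — this is a node (ordinary double point).
Classification: node.


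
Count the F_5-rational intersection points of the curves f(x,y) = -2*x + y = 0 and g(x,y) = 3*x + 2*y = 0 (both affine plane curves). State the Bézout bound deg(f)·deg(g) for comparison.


Common zeros: {(0, 0)}; count = 1; Bézout bound = 1.

deg(f) = 1, deg(g) = 1, so Bézout bound = 1.
Scan x ∈ F_5. For each x, list the y ∈ F_5 with f(x, y) ≡ 0 and those with g(x, y) ≡ 0 (mod 5); the common zeros in that column are the intersection.
  x = 0: f ≡ 0 at y ∈ {0}; g ≡ 0 at y ∈ {0}; common: {0}.
  x = 1: f ≡ 0 at y ∈ {2}; g ≡ 0 at y ∈ {1}; common: ∅.
  x = 2: f ≡ 0 at y ∈ {4}; g ≡ 0 at y ∈ {2}; common: ∅.
  x = 3: f ≡ 0 at y ∈ {1}; g ≡ 0 at y ∈ {3}; common: ∅.
  x = 4: f ≡ 0 at y ∈ {3}; g ≡ 0 at y ∈ {4}; common: ∅.
Collecting: common zeros = {(0, 0)}, so the count is 1.
Comparison with the Bézout bound: 1 ≤ 1 = deg(f)·deg(g), as expected for curves with no common component (the bound is attained).


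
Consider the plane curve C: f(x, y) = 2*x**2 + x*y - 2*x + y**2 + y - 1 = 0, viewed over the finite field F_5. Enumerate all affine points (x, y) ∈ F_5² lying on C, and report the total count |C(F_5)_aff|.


Affine F_5-points: {(0, 2)}; count = 1.

For each of the 25 pairs (x, y) ∈ F_5², evaluate f(x, y) mod 5. Record the zeros.
  x = 0: [0↦4, 1↦1, 2↦0, 3↦1, 4↦4]  zeros at y ∈ {2}
  x = 1: [0↦4, 1↦2, 2↦2, 3↦4, 4↦3]  zeros at y ∈ ∅
  x = 2: [0↦3, 1↦2, 2↦3, 3↦1, 4↦1]  zeros at y ∈ ∅
  x = 3: [0↦1, 1↦1, 2↦3, 3↦2, 4↦3]  zeros at y ∈ ∅
  x = 4: [0↦3, 1↦4, 2↦2, 3↦2, 4↦4]  zeros at y ∈ ∅
Collecting zeros: affine points = {(0, 2)}.
Total count |C(F_5)_aff| = 1.


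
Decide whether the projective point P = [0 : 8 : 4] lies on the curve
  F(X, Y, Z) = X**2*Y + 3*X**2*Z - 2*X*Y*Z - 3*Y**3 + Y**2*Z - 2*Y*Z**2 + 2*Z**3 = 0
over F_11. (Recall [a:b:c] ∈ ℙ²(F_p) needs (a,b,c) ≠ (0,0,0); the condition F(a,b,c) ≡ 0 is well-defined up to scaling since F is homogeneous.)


F(0,8,4) ≡ 0 (mod 11); P is on the curve.

Evaluate F(0, 8, 4) term-by-term (mod 11).
  X**2*Y ↦ 1·0·8·1 = 0
  3*X**2*Z ↦ 3·0·1·4 = 0
  -2*X*Y*Z ↦ -2·0·8·4 = 0
  -3*Y**3 ↦ -3·1·512·1 = -1536
  Y**2*Z ↦ 1·1·64·4 = 256
  -2*Y*Z**2 ↦ -2·1·8·16 = -256
  2*Z**3 ↦ 2·1·1·64 = 128
Sum: F(0, 8, 4) = (0) + (0) + (0) + (-1536) + (256) + (-256) + (128) = -1408.
Reducing mod 11: -1408 ≡ 0 (mod 11).
Since F(a, b, c) ≡ 0 (mod 11), P lies on the curve.


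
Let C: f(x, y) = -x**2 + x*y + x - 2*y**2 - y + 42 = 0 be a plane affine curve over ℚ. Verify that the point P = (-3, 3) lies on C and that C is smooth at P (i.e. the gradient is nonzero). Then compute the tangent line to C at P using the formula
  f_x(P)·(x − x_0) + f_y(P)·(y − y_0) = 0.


Tangent line at P: 10*x - 16*y + 78 = 0.

Step 1: f(-3, 3) = 0, so P lies on C.
Step 2: partial derivatives
  f_x(x, y) = -2*x + y + 1, f_y(x, y) = x - 4*y - 1.
  f_x(P) = 10, f_y(P) = -16 (gradient nonzero, so P is smooth).
Step 3: tangent line at P: 10·(x − -3) + -16·(y − 3) = 0.
Expanding: 10*x - 16*y + 78 = 0.


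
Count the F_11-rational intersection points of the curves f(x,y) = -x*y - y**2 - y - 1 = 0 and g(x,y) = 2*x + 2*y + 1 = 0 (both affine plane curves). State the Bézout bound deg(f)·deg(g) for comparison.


Common zeros: {(7, 9)}; count = 1; Bézout bound = 2.

deg(f) = 2, deg(g) = 1, so Bézout bound = 2.
Scan x ∈ F_11. For each x, list the y ∈ F_11 with f(x, y) ≡ 0 and those with g(x, y) ≡ 0 (mod 11); the common zeros in that column are the intersection.
  x = 0: f ≡ 0 at y ∈ ∅; g ≡ 0 at y ∈ {5}; common: ∅.
  x = 1: f ≡ 0 at y ∈ {10}; g ≡ 0 at y ∈ {4}; common: ∅.
  x = 2: f ≡ 0 at y ∈ {2, 6}; g ≡ 0 at y ∈ {3}; common: ∅.
  x = 3: f ≡ 0 at y ∈ {3, 4}; g ≡ 0 at y ∈ {2}; common: ∅.
  x = 4: f ≡ 0 at y ∈ ∅; g ≡ 0 at y ∈ {1}; common: ∅.
  x = 5: f ≡ 0 at y ∈ ∅; g ≡ 0 at y ∈ {0}; common: ∅.
  x = 6: f ≡ 0 at y ∈ {7, 8}; g ≡ 0 at y ∈ {10}; common: ∅.
  x = 7: f ≡ 0 at y ∈ {5, 9}; g ≡ 0 at y ∈ {9}; common: {9}.
  x = 8: f ≡ 0 at y ∈ {1}; g ≡ 0 at y ∈ {8}; common: ∅.
  x = 9: f ≡ 0 at y ∈ ∅; g ≡ 0 at y ∈ {7}; common: ∅.
  x = 10: f ≡ 0 at y ∈ ∅; g ≡ 0 at y ∈ {6}; common: ∅.
Collecting: common zeros = {(7, 9)}, so the count is 1.
Comparison with the Bézout bound: 1 ≤ 2 = deg(f)·deg(g), as expected for curves with no common component (the affine F_11-count falls short of the bound because intersections may lie at infinity, over extension fields, or carry multiplicity).


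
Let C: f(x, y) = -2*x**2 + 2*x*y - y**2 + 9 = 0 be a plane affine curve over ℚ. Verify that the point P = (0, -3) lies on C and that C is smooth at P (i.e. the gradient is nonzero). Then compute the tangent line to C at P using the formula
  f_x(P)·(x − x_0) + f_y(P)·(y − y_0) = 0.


Tangent line at P: -6*x + 6*y + 18 = 0.

Step 1: f(0, -3) = 0, so P lies on C.
Step 2: partial derivatives
  f_x(x, y) = -4*x + 2*y, f_y(x, y) = 2*x - 2*y.
  f_x(P) = -6, f_y(P) = 6 (gradient nonzero, so P is smooth).
Step 3: tangent line at P: -6·(x − 0) + 6·(y − -3) = 0.
Expanding: -6*x + 6*y + 18 = 0.


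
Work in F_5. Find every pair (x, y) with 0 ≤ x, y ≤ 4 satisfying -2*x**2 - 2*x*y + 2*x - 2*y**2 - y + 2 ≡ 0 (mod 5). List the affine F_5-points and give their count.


Affine F_5-points: {(1, 3), (2, 2), (2, 3), (3, 0), (3, 4), (4, 4)}; count = 6.

For each of the 25 pairs (x, y) ∈ F_5², evaluate f(x, y) mod 5. Record the zeros.
  x = 0: [0↦2, 1↦4, 2↦2, 3↦1, 4↦1]  zeros at y ∈ ∅
  x = 1: [0↦2, 1↦2, 2↦3, 3↦0, 4↦3]  zeros at y ∈ {3}
  x = 2: [0↦3, 1↦1, 2↦0, 3↦0, 4↦1]  zeros at y ∈ {2, 3}
  x = 3: [0↦0, 1↦1, 2↦3, 3↦1, 4↦0]  zeros at y ∈ {0, 4}
  x = 4: [0↦3, 1↦2, 2↦2, 3↦3, 4↦0]  zeros at y ∈ {4}
Collecting zeros: affine points = {(1, 3), (2, 2), (2, 3), (3, 0), (3, 4), (4, 4)}.
Total count |C(F_5)_aff| = 6.


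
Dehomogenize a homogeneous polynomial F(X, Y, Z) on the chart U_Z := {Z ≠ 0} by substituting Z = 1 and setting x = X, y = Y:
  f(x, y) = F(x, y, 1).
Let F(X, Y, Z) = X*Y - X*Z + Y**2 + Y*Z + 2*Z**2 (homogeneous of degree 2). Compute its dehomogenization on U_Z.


f(x, y) = x*y - x + y**2 + y + 2

On U_Z we set Z = 1. Each monomial c·X^i·Y^j·Z^k in F becomes c·x^i·y^j·1^k = c·x^i·y^j.
Substituting Z = 1: F(X, Y, 1) = x*y - x + y**2 + y + 2.
Note: deg(f) ≤ deg(F) = 2; strict inequality happens when F is divisible by Z (lost terms).


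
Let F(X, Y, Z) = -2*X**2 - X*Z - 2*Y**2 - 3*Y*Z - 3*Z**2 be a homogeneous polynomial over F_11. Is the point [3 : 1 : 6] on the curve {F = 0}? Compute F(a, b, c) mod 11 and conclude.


F(3,1,6) ≡ 1 (mod 11); P is NOT on the curve.

Evaluate F(3, 1, 6) term-by-term (mod 11).
  -2*X**2 ↦ -2·9·1·1 = -18
  -X*Z ↦ -1·3·1·6 = -18
  -2*Y**2 ↦ -2·1·1·1 = -2
  -3*Y*Z ↦ -3·1·1·6 = -18
  -3*Z**2 ↦ -3·1·1·36 = -108
Sum: F(3, 1, 6) = (-18) + (-18) + (-2) + (-18) + (-108) = -164.
Reducing mod 11: -164 ≡ 1 (mod 11).
Since F(a, b, c) ≡ 1 ≠ 0 (mod 11), P does NOT lie on the curve.


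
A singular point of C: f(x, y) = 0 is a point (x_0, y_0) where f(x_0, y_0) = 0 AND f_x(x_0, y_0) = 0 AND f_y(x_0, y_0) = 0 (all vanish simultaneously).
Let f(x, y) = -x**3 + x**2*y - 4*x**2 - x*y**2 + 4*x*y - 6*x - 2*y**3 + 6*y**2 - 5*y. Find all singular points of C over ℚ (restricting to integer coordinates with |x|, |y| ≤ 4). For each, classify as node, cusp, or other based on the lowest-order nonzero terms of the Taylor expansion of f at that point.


Singular points: {(-1, 1)}; classification: cusp.

Compute partial derivatives:
  f_x = -3*x**2 + 2*x*y - 8*x - y**2 + 4*y - 6.
  f_y = x**2 - 2*x*y + 4*x - 6*y**2 + 12*y - 5.
Scan x_0 ∈ {−4, ..., 4}. For each x_0, f_y(x_0, y) is a polynomial in y; find its integer roots y ∈ {−4, ..., 4}, then test f_x and f at those candidates.
  x = -4: f_y(-4, y) = -6*y**2 + 20*y - 5; no integer root y with |y| ≤ 4.
  x = -3: f_y(-3, y) = -6*y**2 + 18*y - 8; no integer root y with |y| ≤ 4.
  x = -2: f_y(-2, y) = -6*y**2 + 16*y - 9; no integer root y with |y| ≤ 4.
  x = -1: f_y(-1, y) = -6*y**2 + 14*y - 8; vanishes at y ∈ {1}. (-1, 1): f_x = 0, f = 0 — SINGULAR.
  x = 0: f_y(0, y) = -6*y**2 + 12*y - 5; no integer root y with |y| ≤ 4.
  x = 1: f_y(1, y) = -6*y**2 + 10*y; vanishes at y ∈ {0}. (1, 0): f_x = -17 ≠ 0.
  x = 2: f_y(2, y) = -6*y**2 + 8*y + 7; no integer root y with |y| ≤ 4.
  x = 3: f_y(3, y) = -6*y**2 + 6*y + 16; no integer root y with |y| ≤ 4.
  x = 4: f_y(4, y) = -6*y**2 + 4*y + 27; no integer root y with |y| ≤ 4.
Only singular point on the grid: (-1, 1).
Classify: substitute x = -1 + u, y = 1 + v and expand: f = -u**3 + u**2*v - u*v**2 - 2*v**3 + v**2.
No constant or linear terms (consistent with a singular point). Quadratic part: v**2. Cubic part: -u**3 + u**2*v - u*v**2 - 2*v**3.
The quadratic part v**2 is a perfect square, so there is a single (double) tangent line v = 0, i.e. y = 1. Restricting the cubic part to that line (v = 0) leaves -u**3 ≠ 0, so f is not divisible by v and the branch is v² ≈ u**3 to lowest order — this is a cusp.
Classification: cusp.


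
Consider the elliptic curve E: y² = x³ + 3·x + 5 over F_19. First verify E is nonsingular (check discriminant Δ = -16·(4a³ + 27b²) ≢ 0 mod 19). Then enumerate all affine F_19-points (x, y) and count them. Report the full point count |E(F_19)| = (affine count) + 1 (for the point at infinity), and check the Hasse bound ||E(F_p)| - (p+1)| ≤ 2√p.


Affine points = {(0, 9), (0, 10), (1, 3), (1, 16), (2, 0), (4, 9), (4, 10), (6, 7), (6, 12), (8, 3), (8, 16), (9, 1), (9, 18), (10, 3), (10, 16), (11, 1), (11, 18), (14, 6), (14, 13), (15, 9), (15, 10), (16, 8), (16, 11), (18, 1), (18, 18)}; affine count = 25; |E(F_19)| = 26.

Discriminant check: Δ ∝ 4a³ + 27b² = 4·3³ + 27·5² = 4·27 + 27·25 ≡ 4 (mod 19). Nonzero ⇒ E is nonsingular.
For each x ∈ F_19, compute rhs = x³ + 3·x + 5 mod 19, then count y ∈ F_19 with y² ≡ rhs.
  x = 0: rhs = 5, matching y values: 9, 10 (2 points).
  x = 1: rhs = 9, matching y values: 3, 16 (2 points).
  x = 2: rhs = 0, matching y values: 0 (1 points).
  x = 3: rhs = 3, matching y values: none (0 points).
  x = 4: rhs = 5, matching y values: 9, 10 (2 points).
  x = 5: rhs = 12, matching y values: none (0 points).
  x = 6: rhs = 11, matching y values: 7, 12 (2 points).
  x = 7: rhs = 8, matching y values: none (0 points).
  x = 8: rhs = 9, matching y values: 3, 16 (2 points).
  x = 9: rhs = 1, matching y values: 1, 18 (2 points).
  x = 10: rhs = 9, matching y values: 3, 16 (2 points).
  x = 11: rhs = 1, matching y values: 1, 18 (2 points).
  x = 12: rhs = 2, matching y values: none (0 points).
  x = 13: rhs = 18, matching y values: none (0 points).
  x = 14: rhs = 17, matching y values: 6, 13 (2 points).
  x = 15: rhs = 5, matching y values: 9, 10 (2 points).
  x = 16: rhs = 7, matching y values: 8, 11 (2 points).
  x = 17: rhs = 10, matching y values: none (0 points).
  x = 18: rhs = 1, matching y values: 1, 18 (2 points).
Total affine count: 25.
Full point count |E(F_19)| = 25 + 1 = 26.
Hasse bound: |26 − (19+1)| = |6| = 6 ≤ 2√19 ≈ 8.7178 ✓.


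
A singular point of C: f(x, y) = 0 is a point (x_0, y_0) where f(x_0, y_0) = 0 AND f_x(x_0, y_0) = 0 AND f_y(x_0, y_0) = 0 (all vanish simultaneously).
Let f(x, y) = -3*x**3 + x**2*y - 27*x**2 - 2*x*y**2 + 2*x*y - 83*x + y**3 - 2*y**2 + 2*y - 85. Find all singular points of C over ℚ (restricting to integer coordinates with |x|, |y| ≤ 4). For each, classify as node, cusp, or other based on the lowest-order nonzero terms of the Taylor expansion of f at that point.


Singular points: {(-3, -1)}; classification: node.

Compute partial derivatives:
  f_x = -9*x**2 + 2*x*y - 54*x - 2*y**2 + 2*y - 83.
  f_y = x**2 - 4*x*y + 2*x + 3*y**2 - 4*y + 2.
Scan x_0 ∈ {−4, ..., 4}. For each x_0, f_y(x_0, y) is a polynomial in y; find its integer roots y ∈ {−4, ..., 4}, then test f_x and f at those candidates.
  x = -4: f_y(-4, y) = 3*y**2 + 12*y + 10; no integer root y with |y| ≤ 4.
  x = -3: f_y(-3, y) = 3*y**2 + 8*y + 5; vanishes at y ∈ {-1}. (-3, -1): f_x = 0, f = 0 — SINGULAR.
  x = -2: f_y(-2, y) = 3*y**2 + 4*y + 2; no integer root y with |y| ≤ 4.
  x = -1: f_y(-1, y) = 3*y**2 + 1; no integer root y with |y| ≤ 4.
  x = 0: f_y(0, y) = 3*y**2 - 4*y + 2; no integer root y with |y| ≤ 4.
  x = 1: f_y(1, y) = 3*y**2 - 8*y + 5; vanishes at y ∈ {1}. (1, 1): f_x = -144 ≠ 0.
  x = 2: f_y(2, y) = 3*y**2 - 12*y + 10; no integer root y with |y| ≤ 4.
  x = 3: f_y(3, y) = 3*y**2 - 16*y + 17; no integer root y with |y| ≤ 4.
  x = 4: f_y(4, y) = 3*y**2 - 20*y + 26; no integer root y with |y| ≤ 4.
Only singular point on the grid: (-3, -1).
Classify: substitute x = -3 + u, y = -1 + v and expand: f = -3*u**3 + u**2*v - u**2 - 2*u*v**2 + v**3 + v**2.
No constant or linear terms (consistent with a singular point). Quadratic part: -u**2 + v**2. Cubic part: -3*u**3 + u**2*v - 2*u*v**2 + v**3.
The quadratic part v**2 - u**2 = (v − u)(v + u) splits into two distinct linear factors, so there are two distinct tangent lines y − -1 = ±(x − -3) — this is a node (ordinary double point).
Classification: node.


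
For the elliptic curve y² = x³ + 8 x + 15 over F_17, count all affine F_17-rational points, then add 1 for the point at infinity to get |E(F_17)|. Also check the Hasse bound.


Affine points = {(0, 7), (0, 10), (3, 7), (3, 10), (4, 3), (4, 14), (8, 8), (8, 9), (9, 0), (13, 2), (13, 15), (14, 7), (14, 10), (15, 5), (15, 12)}; affine count = 15; |E(F_17)| = 16.

Discriminant check: Δ ∝ 4a³ + 27b² = 4·8³ + 27·15² = 4·512 + 27·225 ≡ 14 (mod 17). Nonzero ⇒ E is nonsingular.
For each x ∈ F_17, compute rhs = x³ + 8·x + 15 mod 17, then count y ∈ F_17 with y² ≡ rhs.
  x = 0: rhs = 15, matching y values: 7, 10 (2 points).
  x = 1: rhs = 7, matching y values: none (0 points).
  x = 2: rhs = 5, matching y values: none (0 points).
  x = 3: rhs = 15, matching y values: 7, 10 (2 points).
  x = 4: rhs = 9, matching y values: 3, 14 (2 points).
  x = 5: rhs = 10, matching y values: none (0 points).
  x = 6: rhs = 7, matching y values: none (0 points).
  x = 7: rhs = 6, matching y values: none (0 points).
  x = 8: rhs = 13, matching y values: 8, 9 (2 points).
  x = 9: rhs = 0, matching y values: 0 (1 points).
  x = 10: rhs = 7, matching y values: none (0 points).
  x = 11: rhs = 6, matching y values: none (0 points).
  x = 12: rhs = 3, matching y values: none (0 points).
  x = 13: rhs = 4, matching y values: 2, 15 (2 points).
  x = 14: rhs = 15, matching y values: 7, 10 (2 points).
  x = 15: rhs = 8, matching y values: 5, 12 (2 points).
  x = 16: rhs = 6, matching y values: none (0 points).
Total affine count: 15.
Full point count |E(F_17)| = 15 + 1 = 16.
Hasse bound: |16 − (17+1)| = |-2| = 2 ≤ 2√17 ≈ 8.2462 ✓.


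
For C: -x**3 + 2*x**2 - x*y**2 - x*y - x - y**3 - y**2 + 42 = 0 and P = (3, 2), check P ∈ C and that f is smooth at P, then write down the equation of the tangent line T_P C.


Tangent line at P: -22*x - 31*y + 128 = 0.

Step 1: f(3, 2) = 0, so P lies on C.
Step 2: partial derivatives
  f_x(x, y) = -3*x**2 + 4*x - y**2 - y - 1, f_y(x, y) = -2*x*y - x - 3*y**2 - 2*y.
  f_x(P) = -22, f_y(P) = -31 (gradient nonzero, so P is smooth).
Step 3: tangent line at P: -22·(x − 3) + -31·(y − 2) = 0.
Expanding: -22*x - 31*y + 128 = 0.


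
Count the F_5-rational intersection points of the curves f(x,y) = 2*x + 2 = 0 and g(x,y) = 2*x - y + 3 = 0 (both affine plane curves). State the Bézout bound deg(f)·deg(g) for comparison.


Common zeros: {(4, 1)}; count = 1; Bézout bound = 1.

deg(f) = 1, deg(g) = 1, so Bézout bound = 1.
Scan x ∈ F_5. For each x, list the y ∈ F_5 with f(x, y) ≡ 0 and those with g(x, y) ≡ 0 (mod 5); the common zeros in that column are the intersection.
  x = 0: f ≡ 0 at y ∈ ∅; g ≡ 0 at y ∈ {3}; common: ∅.
  x = 1: f ≡ 0 at y ∈ ∅; g ≡ 0 at y ∈ {0}; common: ∅.
  x = 2: f ≡ 0 at y ∈ ∅; g ≡ 0 at y ∈ {2}; common: ∅.
  x = 3: f ≡ 0 at y ∈ ∅; g ≡ 0 at y ∈ {4}; common: ∅.
  x = 4: f ≡ 0 at y ∈ {0, 1, 2, 3, 4}; g ≡ 0 at y ∈ {1}; common: {1}.
Collecting: common zeros = {(4, 1)}, so the count is 1.
Comparison with the Bézout bound: 1 ≤ 1 = deg(f)·deg(g), as expected for curves with no common component (the bound is attained).


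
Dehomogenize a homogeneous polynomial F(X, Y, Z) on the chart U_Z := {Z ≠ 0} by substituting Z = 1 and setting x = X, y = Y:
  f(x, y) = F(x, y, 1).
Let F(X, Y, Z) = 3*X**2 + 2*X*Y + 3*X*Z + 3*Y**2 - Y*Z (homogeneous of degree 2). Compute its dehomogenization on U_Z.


f(x, y) = 3*x**2 + 2*x*y + 3*x + 3*y**2 - y

On U_Z we set Z = 1. Each monomial c·X^i·Y^j·Z^k in F becomes c·x^i·y^j·1^k = c·x^i·y^j.
Substituting Z = 1: F(X, Y, 1) = 3*x**2 + 2*x*y + 3*x + 3*y**2 - y.
Note: deg(f) ≤ deg(F) = 2; strict inequality happens when F is divisible by Z (lost terms).


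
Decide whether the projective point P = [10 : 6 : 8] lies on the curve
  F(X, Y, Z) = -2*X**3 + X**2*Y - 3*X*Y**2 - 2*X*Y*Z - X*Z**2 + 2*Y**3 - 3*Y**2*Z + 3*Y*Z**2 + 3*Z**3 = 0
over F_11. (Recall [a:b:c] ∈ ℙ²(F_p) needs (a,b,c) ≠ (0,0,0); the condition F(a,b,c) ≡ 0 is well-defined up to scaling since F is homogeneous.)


F(10,6,8) ≡ 2 (mod 11); P is NOT on the curve.

Evaluate F(10, 6, 8) term-by-term (mod 11).
  -2*X**3 ↦ -2·1000·1·1 = -2000
  X**2*Y ↦ 1·100·6·1 = 600
  -3*X*Y**2 ↦ -3·10·36·1 = -1080
  -2*X*Y*Z ↦ -2·10·6·8 = -960
  -X*Z**2 ↦ -1·10·1·64 = -640
  2*Y**3 ↦ 2·1·216·1 = 432
  -3*Y**2*Z ↦ -3·1·36·8 = -864
  3*Y*Z**2 ↦ 3·1·6·64 = 1152
  3*Z**3 ↦ 3·1·1·512 = 1536
Sum: F(10, 6, 8) = (-2000) + (600) + (-1080) + (-960) + (-640) + (432) + (-864) + (1152) + (1536) = -1824.
Reducing mod 11: -1824 ≡ 2 (mod 11).
Since F(a, b, c) ≡ 2 ≠ 0 (mod 11), P does NOT lie on the curve.


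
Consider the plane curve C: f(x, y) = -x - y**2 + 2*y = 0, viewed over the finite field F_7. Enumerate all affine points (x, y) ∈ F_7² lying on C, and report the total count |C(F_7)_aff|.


Affine F_7-points: {(0, 0), (0, 2), (1, 1), (4, 3), (4, 6), (6, 4), (6, 5)}; count = 7.

For each of the 49 pairs (x, y) ∈ F_7², evaluate f(x, y) mod 7. Record the zeros.
  x = 0: [0↦0, 1↦1, 2↦0, 3↦4, 4↦6, 5↦6, 6↦4]  zeros at y ∈ {0, 2}
  x = 1: [0↦6, 1↦0, 2↦6, 3↦3, 4↦5, 5↦5, 6↦3]  zeros at y ∈ {1}
  x = 2: [0↦5, 1↦6, 2↦5, 3↦2, 4↦4, 5↦4, 6↦2]  zeros at y ∈ ∅
  x = 3: [0↦4, 1↦5, 2↦4, 3↦1, 4↦3, 5↦3, 6↦1]  zeros at y ∈ ∅
  x = 4: [0↦3, 1↦4, 2↦3, 3↦0, 4↦2, 5↦2, 6↦0]  zeros at y ∈ {3, 6}
  x = 5: [0↦2, 1↦3, 2↦2, 3↦6, 4↦1, 5↦1, 6↦6]  zeros at y ∈ ∅
  x = 6: [0↦1, 1↦2, 2↦1, 3↦5, 4↦0, 5↦0, 6↦5]  zeros at y ∈ {4, 5}
Collecting zeros: affine points = {(0, 0), (0, 2), (1, 1), (4, 3), (4, 6), (6, 4), (6, 5)}.
Total count |C(F_7)_aff| = 7.


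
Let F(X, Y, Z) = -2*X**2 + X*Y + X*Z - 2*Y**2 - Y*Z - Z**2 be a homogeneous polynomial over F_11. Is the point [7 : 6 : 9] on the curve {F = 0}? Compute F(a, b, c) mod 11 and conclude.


F(7,6,9) ≡ 9 (mod 11); P is NOT on the curve.

Evaluate F(7, 6, 9) term-by-term (mod 11).
  -2*X**2 ↦ -2·49·1·1 = -98
  X*Y ↦ 1·7·6·1 = 42
  X*Z ↦ 1·7·1·9 = 63
  -2*Y**2 ↦ -2·1·36·1 = -72
  -Y*Z ↦ -1·1·6·9 = -54
  -Z**2 ↦ -1·1·1·81 = -81
Sum: F(7, 6, 9) = (-98) + (42) + (63) + (-72) + (-54) + (-81) = -200.
Reducing mod 11: -200 ≡ 9 (mod 11).
Since F(a, b, c) ≡ 9 ≠ 0 (mod 11), P does NOT lie on the curve.


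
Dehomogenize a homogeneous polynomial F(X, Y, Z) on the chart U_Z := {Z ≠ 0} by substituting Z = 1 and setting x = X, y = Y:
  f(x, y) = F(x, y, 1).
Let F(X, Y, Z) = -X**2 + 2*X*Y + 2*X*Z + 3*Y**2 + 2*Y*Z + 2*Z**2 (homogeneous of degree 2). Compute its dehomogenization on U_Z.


f(x, y) = -x**2 + 2*x*y + 2*x + 3*y**2 + 2*y + 2

On U_Z we set Z = 1. Each monomial c·X^i·Y^j·Z^k in F becomes c·x^i·y^j·1^k = c·x^i·y^j.
Substituting Z = 1: F(X, Y, 1) = -x**2 + 2*x*y + 2*x + 3*y**2 + 2*y + 2.
Note: deg(f) ≤ deg(F) = 2; strict inequality happens when F is divisible by Z (lost terms).


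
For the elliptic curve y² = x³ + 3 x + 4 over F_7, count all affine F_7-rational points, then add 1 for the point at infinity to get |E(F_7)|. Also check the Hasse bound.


Affine points = {(0, 2), (0, 5), (1, 1), (1, 6), (2, 2), (2, 5), (5, 2), (5, 5), (6, 0)}; affine count = 9; |E(F_7)| = 10.

Discriminant check: Δ ∝ 4a³ + 27b² = 4·3³ + 27·4² = 4·27 + 27·16 ≡ 1 (mod 7). Nonzero ⇒ E is nonsingular.
For each x ∈ F_7, compute rhs = x³ + 3·x + 4 mod 7, then count y ∈ F_7 with y² ≡ rhs.
  x = 0: rhs = 4, matching y values: 2, 5 (2 points).
  x = 1: rhs = 1, matching y values: 1, 6 (2 points).
  x = 2: rhs = 4, matching y values: 2, 5 (2 points).
  x = 3: rhs = 5, matching y values: none (0 points).
  x = 4: rhs = 3, matching y values: none (0 points).
  x = 5: rhs = 4, matching y values: 2, 5 (2 points).
  x = 6: rhs = 0, matching y values: 0 (1 points).
Total affine count: 9.
Full point count |E(F_7)| = 9 + 1 = 10.
Hasse bound: |10 − (7+1)| = |2| = 2 ≤ 2√7 ≈ 5.2915 ✓.


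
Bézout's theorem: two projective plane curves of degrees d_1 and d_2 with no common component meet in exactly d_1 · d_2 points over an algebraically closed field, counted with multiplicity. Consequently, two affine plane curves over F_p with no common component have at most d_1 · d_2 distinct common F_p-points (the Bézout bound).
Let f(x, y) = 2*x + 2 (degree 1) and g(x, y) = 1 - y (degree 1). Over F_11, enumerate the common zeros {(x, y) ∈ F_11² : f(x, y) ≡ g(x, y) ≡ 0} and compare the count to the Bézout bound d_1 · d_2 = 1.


Common zeros: {(10, 1)}; count = 1; Bézout bound = 1.

deg(f) = 1, deg(g) = 1, so Bézout bound = 1.
Scan x ∈ F_11. For each x, list the y ∈ F_11 with f(x, y) ≡ 0 and those with g(x, y) ≡ 0 (mod 11); the common zeros in that column are the intersection.
  x = 0: f ≡ 0 at y ∈ ∅; g ≡ 0 at y ∈ {1}; common: ∅.
  x = 1: f ≡ 0 at y ∈ ∅; g ≡ 0 at y ∈ {1}; common: ∅.
  x = 2: f ≡ 0 at y ∈ ∅; g ≡ 0 at y ∈ {1}; common: ∅.
  x = 3: f ≡ 0 at y ∈ ∅; g ≡ 0 at y ∈ {1}; common: ∅.
  x = 4: f ≡ 0 at y ∈ ∅; g ≡ 0 at y ∈ {1}; common: ∅.
  x = 5: f ≡ 0 at y ∈ ∅; g ≡ 0 at y ∈ {1}; common: ∅.
  x = 6: f ≡ 0 at y ∈ ∅; g ≡ 0 at y ∈ {1}; common: ∅.
  x = 7: f ≡ 0 at y ∈ ∅; g ≡ 0 at y ∈ {1}; common: ∅.
  x = 8: f ≡ 0 at y ∈ ∅; g ≡ 0 at y ∈ {1}; common: ∅.
  x = 9: f ≡ 0 at y ∈ ∅; g ≡ 0 at y ∈ {1}; common: ∅.
  x = 10: f ≡ 0 at y ∈ {0, 1, 2, 3, 4, 5, 6, 7, 8, 9, 10}; g ≡ 0 at y ∈ {1}; common: {1}.
Collecting: common zeros = {(10, 1)}, so the count is 1.
Comparison with the Bézout bound: 1 ≤ 1 = deg(f)·deg(g), as expected for curves with no common component (the bound is attained).
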